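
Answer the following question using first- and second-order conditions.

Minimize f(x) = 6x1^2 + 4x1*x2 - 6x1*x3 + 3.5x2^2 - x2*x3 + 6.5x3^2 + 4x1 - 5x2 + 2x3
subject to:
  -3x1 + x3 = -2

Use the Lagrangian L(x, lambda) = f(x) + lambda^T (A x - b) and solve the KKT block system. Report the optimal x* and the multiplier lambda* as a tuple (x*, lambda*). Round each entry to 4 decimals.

Form the Lagrangian:
  L(x, lambda) = (1/2) x^T Q x + c^T x + lambda^T (A x - b)
Stationarity (grad_x L = 0): Q x + c + A^T lambda = 0.
Primal feasibility: A x = b.

This gives the KKT block system:
  [ Q   A^T ] [ x     ]   [-c ]
  [ A    0  ] [ lambda ] = [ b ]

Solving the linear system:
  x*      = (0.5985, 0.3431, -0.2046)
  lambda* = (4.5938)
  f(x*)   = 4.7285

x* = (0.5985, 0.3431, -0.2046), lambda* = (4.5938)


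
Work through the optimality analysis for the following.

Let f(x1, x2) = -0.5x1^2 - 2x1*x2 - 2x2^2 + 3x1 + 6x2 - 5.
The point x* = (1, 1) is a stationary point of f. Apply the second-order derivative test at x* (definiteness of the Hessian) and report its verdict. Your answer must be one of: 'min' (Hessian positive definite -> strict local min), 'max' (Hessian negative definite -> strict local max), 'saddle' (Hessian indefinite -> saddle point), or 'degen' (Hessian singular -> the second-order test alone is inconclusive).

Compute the Hessian H = grad^2 f:
  H = [[-1, -2], [-2, -4]]
Verify stationarity: grad f(x*) = H x* + g = (0, 0).
Eigenvalues of H: -5, 0.
H has a zero eigenvalue (singular; negative semidefinite but not definite), so H is neither positive definite, negative definite, nor indefinite. The second-order test alone is inconclusive -> degen.
(Indeed, f is constant along the null direction of H through x*, so x* is not a strict local extremum.)

degen


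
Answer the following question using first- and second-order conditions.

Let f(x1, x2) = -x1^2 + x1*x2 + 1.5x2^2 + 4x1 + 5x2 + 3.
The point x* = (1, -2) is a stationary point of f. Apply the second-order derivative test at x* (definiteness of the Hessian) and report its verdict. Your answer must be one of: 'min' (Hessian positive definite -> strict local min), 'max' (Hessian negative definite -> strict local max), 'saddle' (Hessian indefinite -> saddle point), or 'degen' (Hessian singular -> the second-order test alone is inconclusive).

Compute the Hessian H = grad^2 f:
  H = [[-2, 1], [1, 3]]
Verify stationarity: grad f(x*) = H x* + g = (0, 0).
Eigenvalues of H: -2.1926, 3.1926.
Eigenvalues have mixed signs, so H is indefinite -> x* is a saddle point.

saddle


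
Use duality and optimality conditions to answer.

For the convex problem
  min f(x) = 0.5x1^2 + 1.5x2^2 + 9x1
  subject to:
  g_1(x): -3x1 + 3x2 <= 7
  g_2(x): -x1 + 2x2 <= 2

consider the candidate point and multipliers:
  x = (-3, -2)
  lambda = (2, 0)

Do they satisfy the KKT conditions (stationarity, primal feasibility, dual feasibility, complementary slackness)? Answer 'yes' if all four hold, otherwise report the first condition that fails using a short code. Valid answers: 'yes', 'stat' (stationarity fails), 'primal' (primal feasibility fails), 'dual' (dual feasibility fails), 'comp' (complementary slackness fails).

Gradient of f: grad f(x) = Q x + c = (6, -6)
Constraint values g_i(x) = a_i^T x - b_i:
  g_1((-3, -2)) = -4
  g_2((-3, -2)) = -3
Stationarity residual: grad f(x) + sum_i lambda_i a_i = (0, 0)
  -> stationarity OK
Primal feasibility (all g_i <= 0): OK
Dual feasibility (all lambda_i >= 0): OK
Complementary slackness (lambda_i * g_i(x) = 0 for all i): FAILS

Verdict: the first failing condition is complementary_slackness -> comp.

comp


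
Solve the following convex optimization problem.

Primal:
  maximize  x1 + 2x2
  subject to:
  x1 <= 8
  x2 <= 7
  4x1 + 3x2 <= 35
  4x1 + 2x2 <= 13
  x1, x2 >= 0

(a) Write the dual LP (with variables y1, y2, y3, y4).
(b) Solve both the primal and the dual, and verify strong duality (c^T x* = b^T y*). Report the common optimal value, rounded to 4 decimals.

The standard primal-dual pair for 'max c^T x s.t. A x <= b, x >= 0' is:
  Dual:  min b^T y  s.t.  A^T y >= c,  y >= 0.

So the dual LP is:
  minimize  8y1 + 7y2 + 35y3 + 13y4
  subject to:
    y1 + 4y3 + 4y4 >= 1
    y2 + 3y3 + 2y4 >= 2
    y1, y2, y3, y4 >= 0

Solving the primal: x* = (0, 6.5).
  primal value c^T x* = 13.
Solving the dual: y* = (0, 0, 0, 1).
  dual value b^T y* = 13.
Strong duality: c^T x* = b^T y*. Confirmed.

13


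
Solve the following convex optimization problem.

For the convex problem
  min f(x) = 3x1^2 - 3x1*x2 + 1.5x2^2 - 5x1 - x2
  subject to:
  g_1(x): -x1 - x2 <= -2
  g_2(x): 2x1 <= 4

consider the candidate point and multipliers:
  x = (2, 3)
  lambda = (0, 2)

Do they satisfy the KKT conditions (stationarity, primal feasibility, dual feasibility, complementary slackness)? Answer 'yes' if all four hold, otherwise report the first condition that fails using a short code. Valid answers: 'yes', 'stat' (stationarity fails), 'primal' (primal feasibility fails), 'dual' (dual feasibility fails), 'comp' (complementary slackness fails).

Gradient of f: grad f(x) = Q x + c = (-2, 2)
Constraint values g_i(x) = a_i^T x - b_i:
  g_1((2, 3)) = -3
  g_2((2, 3)) = 0
Stationarity residual: grad f(x) + sum_i lambda_i a_i = (2, 2)
  -> stationarity FAILS
Primal feasibility (all g_i <= 0): OK
Dual feasibility (all lambda_i >= 0): OK
Complementary slackness (lambda_i * g_i(x) = 0 for all i): OK

Verdict: the first failing condition is stationarity -> stat.

stat


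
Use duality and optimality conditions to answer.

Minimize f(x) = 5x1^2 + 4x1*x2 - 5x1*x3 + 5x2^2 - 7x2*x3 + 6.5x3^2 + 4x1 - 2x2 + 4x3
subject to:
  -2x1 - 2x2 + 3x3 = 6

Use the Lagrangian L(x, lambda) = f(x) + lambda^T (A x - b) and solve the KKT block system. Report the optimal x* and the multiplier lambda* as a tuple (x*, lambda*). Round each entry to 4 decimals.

Form the Lagrangian:
  L(x, lambda) = (1/2) x^T Q x + c^T x + lambda^T (A x - b)
Stationarity (grad_x L = 0): Q x + c + A^T lambda = 0.
Primal feasibility: A x = b.

This gives the KKT block system:
  [ Q   A^T ] [ x     ]   [-c ]
  [ A    0  ] [ lambda ] = [ b ]

Solving the linear system:
  x*      = (-1.496, -0.208, 0.864)
  lambda* = (-8.056)
  f(x*)   = 23.112

x* = (-1.496, -0.208, 0.864), lambda* = (-8.056)


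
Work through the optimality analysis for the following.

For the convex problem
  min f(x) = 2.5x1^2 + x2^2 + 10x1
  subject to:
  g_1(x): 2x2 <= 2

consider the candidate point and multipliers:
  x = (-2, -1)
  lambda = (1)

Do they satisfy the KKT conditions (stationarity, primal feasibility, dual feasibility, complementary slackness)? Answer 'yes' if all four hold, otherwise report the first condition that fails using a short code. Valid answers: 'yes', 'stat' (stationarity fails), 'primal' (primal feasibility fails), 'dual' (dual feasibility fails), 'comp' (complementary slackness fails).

Gradient of f: grad f(x) = Q x + c = (0, -2)
Constraint values g_i(x) = a_i^T x - b_i:
  g_1((-2, -1)) = -4
Stationarity residual: grad f(x) + sum_i lambda_i a_i = (0, 0)
  -> stationarity OK
Primal feasibility (all g_i <= 0): OK
Dual feasibility (all lambda_i >= 0): OK
Complementary slackness (lambda_i * g_i(x) = 0 for all i): FAILS

Verdict: the first failing condition is complementary_slackness -> comp.

comp


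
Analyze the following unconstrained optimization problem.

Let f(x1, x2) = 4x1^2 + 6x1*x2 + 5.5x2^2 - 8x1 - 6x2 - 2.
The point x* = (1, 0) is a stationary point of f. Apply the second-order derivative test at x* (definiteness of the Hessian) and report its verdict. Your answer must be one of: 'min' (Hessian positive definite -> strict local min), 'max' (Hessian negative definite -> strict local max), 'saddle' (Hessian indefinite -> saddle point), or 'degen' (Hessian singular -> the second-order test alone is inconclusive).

Compute the Hessian H = grad^2 f:
  H = [[8, 6], [6, 11]]
Verify stationarity: grad f(x*) = H x* + g = (0, 0).
Eigenvalues of H: 3.3153, 15.6847.
Both eigenvalues > 0, so H is positive definite -> x* is a strict local min.

min


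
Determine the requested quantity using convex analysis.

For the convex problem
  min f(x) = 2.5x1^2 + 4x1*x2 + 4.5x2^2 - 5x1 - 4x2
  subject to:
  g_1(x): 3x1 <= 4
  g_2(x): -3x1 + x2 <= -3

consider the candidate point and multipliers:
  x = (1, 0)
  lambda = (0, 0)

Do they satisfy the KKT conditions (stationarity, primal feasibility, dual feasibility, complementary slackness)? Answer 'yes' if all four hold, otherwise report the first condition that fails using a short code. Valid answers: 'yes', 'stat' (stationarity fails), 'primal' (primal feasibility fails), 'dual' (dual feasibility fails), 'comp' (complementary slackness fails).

Gradient of f: grad f(x) = Q x + c = (0, 0)
Constraint values g_i(x) = a_i^T x - b_i:
  g_1((1, 0)) = -1
  g_2((1, 0)) = 0
Stationarity residual: grad f(x) + sum_i lambda_i a_i = (0, 0)
  -> stationarity OK
Primal feasibility (all g_i <= 0): OK
Dual feasibility (all lambda_i >= 0): OK
Complementary slackness (lambda_i * g_i(x) = 0 for all i): OK

Verdict: yes, KKT holds.

yes


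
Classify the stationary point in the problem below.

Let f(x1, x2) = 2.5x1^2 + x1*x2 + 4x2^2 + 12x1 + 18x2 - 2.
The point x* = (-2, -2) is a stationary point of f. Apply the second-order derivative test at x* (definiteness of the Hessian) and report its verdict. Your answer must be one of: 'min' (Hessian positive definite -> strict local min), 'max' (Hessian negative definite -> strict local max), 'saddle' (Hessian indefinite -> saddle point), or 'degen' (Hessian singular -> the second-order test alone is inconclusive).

Compute the Hessian H = grad^2 f:
  H = [[5, 1], [1, 8]]
Verify stationarity: grad f(x*) = H x* + g = (0, 0).
Eigenvalues of H: 4.6972, 8.3028.
Both eigenvalues > 0, so H is positive definite -> x* is a strict local min.

min


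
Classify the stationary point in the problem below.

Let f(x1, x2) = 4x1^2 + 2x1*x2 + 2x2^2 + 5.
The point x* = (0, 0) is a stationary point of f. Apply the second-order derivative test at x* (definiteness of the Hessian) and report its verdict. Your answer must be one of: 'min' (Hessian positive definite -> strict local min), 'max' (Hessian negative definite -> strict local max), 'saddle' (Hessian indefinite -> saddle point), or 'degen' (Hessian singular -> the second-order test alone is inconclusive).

Compute the Hessian H = grad^2 f:
  H = [[8, 2], [2, 4]]
Verify stationarity: grad f(x*) = H x* + g = (0, 0).
Eigenvalues of H: 3.1716, 8.8284.
Both eigenvalues > 0, so H is positive definite -> x* is a strict local min.

min


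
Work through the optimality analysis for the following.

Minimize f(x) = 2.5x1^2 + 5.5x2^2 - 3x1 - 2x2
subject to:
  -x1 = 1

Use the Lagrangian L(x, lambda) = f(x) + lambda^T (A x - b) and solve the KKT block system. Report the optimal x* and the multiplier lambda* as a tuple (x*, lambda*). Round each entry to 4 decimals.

Form the Lagrangian:
  L(x, lambda) = (1/2) x^T Q x + c^T x + lambda^T (A x - b)
Stationarity (grad_x L = 0): Q x + c + A^T lambda = 0.
Primal feasibility: A x = b.

This gives the KKT block system:
  [ Q   A^T ] [ x     ]   [-c ]
  [ A    0  ] [ lambda ] = [ b ]

Solving the linear system:
  x*      = (-1, 0.1818)
  lambda* = (-8)
  f(x*)   = 5.3182

x* = (-1, 0.1818), lambda* = (-8)


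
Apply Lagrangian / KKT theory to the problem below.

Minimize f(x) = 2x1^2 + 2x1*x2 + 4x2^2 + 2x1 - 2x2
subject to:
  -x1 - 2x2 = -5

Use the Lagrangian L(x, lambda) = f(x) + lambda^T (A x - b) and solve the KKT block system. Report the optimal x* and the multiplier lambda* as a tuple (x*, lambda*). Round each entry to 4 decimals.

Form the Lagrangian:
  L(x, lambda) = (1/2) x^T Q x + c^T x + lambda^T (A x - b)
Stationarity (grad_x L = 0): Q x + c + A^T lambda = 0.
Primal feasibility: A x = b.

This gives the KKT block system:
  [ Q   A^T ] [ x     ]   [-c ]
  [ A    0  ] [ lambda ] = [ b ]

Solving the linear system:
  x*      = (0.5, 2.25)
  lambda* = (8.5)
  f(x*)   = 19.5

x* = (0.5, 2.25), lambda* = (8.5)


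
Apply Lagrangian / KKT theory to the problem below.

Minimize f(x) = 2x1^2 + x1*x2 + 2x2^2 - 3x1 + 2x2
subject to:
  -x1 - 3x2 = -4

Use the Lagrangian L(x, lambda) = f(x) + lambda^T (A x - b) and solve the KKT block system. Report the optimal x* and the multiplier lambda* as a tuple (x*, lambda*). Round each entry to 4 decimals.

Form the Lagrangian:
  L(x, lambda) = (1/2) x^T Q x + c^T x + lambda^T (A x - b)
Stationarity (grad_x L = 0): Q x + c + A^T lambda = 0.
Primal feasibility: A x = b.

This gives the KKT block system:
  [ Q   A^T ] [ x     ]   [-c ]
  [ A    0  ] [ lambda ] = [ b ]

Solving the linear system:
  x*      = (1.0882, 0.9706)
  lambda* = (2.3235)
  f(x*)   = 3.9853

x* = (1.0882, 0.9706), lambda* = (2.3235)


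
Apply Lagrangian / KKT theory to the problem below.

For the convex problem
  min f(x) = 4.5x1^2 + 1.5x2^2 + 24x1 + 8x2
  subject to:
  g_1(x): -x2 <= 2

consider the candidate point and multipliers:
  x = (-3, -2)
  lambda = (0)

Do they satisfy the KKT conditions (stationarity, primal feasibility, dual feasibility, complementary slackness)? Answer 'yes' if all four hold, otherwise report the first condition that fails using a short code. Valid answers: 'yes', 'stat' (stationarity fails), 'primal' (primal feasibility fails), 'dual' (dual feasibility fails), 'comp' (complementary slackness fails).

Gradient of f: grad f(x) = Q x + c = (-3, 2)
Constraint values g_i(x) = a_i^T x - b_i:
  g_1((-3, -2)) = 0
Stationarity residual: grad f(x) + sum_i lambda_i a_i = (-3, 2)
  -> stationarity FAILS
Primal feasibility (all g_i <= 0): OK
Dual feasibility (all lambda_i >= 0): OK
Complementary slackness (lambda_i * g_i(x) = 0 for all i): OK

Verdict: the first failing condition is stationarity -> stat.

stat


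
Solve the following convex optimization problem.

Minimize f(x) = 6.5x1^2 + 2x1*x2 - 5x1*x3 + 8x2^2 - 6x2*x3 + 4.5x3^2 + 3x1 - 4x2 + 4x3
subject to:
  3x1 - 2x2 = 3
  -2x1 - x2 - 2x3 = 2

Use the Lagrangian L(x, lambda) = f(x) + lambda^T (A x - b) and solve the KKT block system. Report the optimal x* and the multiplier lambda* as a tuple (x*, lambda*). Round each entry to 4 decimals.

Form the Lagrangian:
  L(x, lambda) = (1/2) x^T Q x + c^T x + lambda^T (A x - b)
Stationarity (grad_x L = 0): Q x + c + A^T lambda = 0.
Primal feasibility: A x = b.

This gives the KKT block system:
  [ Q   A^T ] [ x     ]   [-c ]
  [ A    0  ] [ lambda ] = [ b ]

Solving the linear system:
  x*      = (0.4356, -0.8466, -1.0124)
  lambda* = (-4.7473, -1.105)
  f(x*)   = 8.5477

x* = (0.4356, -0.8466, -1.0124), lambda* = (-4.7473, -1.105)


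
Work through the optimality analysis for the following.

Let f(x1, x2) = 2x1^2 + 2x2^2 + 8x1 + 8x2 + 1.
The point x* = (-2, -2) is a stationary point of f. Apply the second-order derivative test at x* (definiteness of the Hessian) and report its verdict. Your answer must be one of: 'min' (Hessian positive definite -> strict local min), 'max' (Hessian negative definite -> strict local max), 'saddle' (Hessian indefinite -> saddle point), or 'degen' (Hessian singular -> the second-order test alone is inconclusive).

Compute the Hessian H = grad^2 f:
  H = [[4, 0], [0, 4]]
Verify stationarity: grad f(x*) = H x* + g = (0, 0).
Eigenvalues of H: 4, 4.
Both eigenvalues > 0, so H is positive definite -> x* is a strict local min.

min


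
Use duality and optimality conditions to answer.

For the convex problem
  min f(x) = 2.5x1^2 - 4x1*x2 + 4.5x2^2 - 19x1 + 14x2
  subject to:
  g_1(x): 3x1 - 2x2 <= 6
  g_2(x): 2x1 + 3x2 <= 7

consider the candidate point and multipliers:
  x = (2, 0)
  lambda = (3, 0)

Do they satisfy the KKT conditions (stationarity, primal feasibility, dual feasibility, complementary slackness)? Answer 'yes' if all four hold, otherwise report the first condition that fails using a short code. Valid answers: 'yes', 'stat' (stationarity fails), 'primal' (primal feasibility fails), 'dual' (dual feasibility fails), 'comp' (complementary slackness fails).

Gradient of f: grad f(x) = Q x + c = (-9, 6)
Constraint values g_i(x) = a_i^T x - b_i:
  g_1((2, 0)) = 0
  g_2((2, 0)) = -3
Stationarity residual: grad f(x) + sum_i lambda_i a_i = (0, 0)
  -> stationarity OK
Primal feasibility (all g_i <= 0): OK
Dual feasibility (all lambda_i >= 0): OK
Complementary slackness (lambda_i * g_i(x) = 0 for all i): OK

Verdict: yes, KKT holds.

yes


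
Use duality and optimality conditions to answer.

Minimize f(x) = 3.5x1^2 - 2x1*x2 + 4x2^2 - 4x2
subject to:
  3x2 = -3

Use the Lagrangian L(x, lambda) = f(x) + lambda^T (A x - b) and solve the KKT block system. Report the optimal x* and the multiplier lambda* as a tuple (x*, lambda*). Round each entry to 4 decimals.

Form the Lagrangian:
  L(x, lambda) = (1/2) x^T Q x + c^T x + lambda^T (A x - b)
Stationarity (grad_x L = 0): Q x + c + A^T lambda = 0.
Primal feasibility: A x = b.

This gives the KKT block system:
  [ Q   A^T ] [ x     ]   [-c ]
  [ A    0  ] [ lambda ] = [ b ]

Solving the linear system:
  x*      = (-0.2857, -1)
  lambda* = (3.8095)
  f(x*)   = 7.7143

x* = (-0.2857, -1), lambda* = (3.8095)


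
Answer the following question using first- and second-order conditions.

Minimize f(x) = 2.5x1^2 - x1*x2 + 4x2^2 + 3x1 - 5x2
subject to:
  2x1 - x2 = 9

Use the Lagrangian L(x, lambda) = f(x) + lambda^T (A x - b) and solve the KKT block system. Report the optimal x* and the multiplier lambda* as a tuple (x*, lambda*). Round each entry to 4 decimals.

Form the Lagrangian:
  L(x, lambda) = (1/2) x^T Q x + c^T x + lambda^T (A x - b)
Stationarity (grad_x L = 0): Q x + c + A^T lambda = 0.
Primal feasibility: A x = b.

This gives the KKT block system:
  [ Q   A^T ] [ x     ]   [-c ]
  [ A    0  ] [ lambda ] = [ b ]

Solving the linear system:
  x*      = (4.303, -0.3939)
  lambda* = (-12.4545)
  f(x*)   = 63.4848

x* = (4.303, -0.3939), lambda* = (-12.4545)


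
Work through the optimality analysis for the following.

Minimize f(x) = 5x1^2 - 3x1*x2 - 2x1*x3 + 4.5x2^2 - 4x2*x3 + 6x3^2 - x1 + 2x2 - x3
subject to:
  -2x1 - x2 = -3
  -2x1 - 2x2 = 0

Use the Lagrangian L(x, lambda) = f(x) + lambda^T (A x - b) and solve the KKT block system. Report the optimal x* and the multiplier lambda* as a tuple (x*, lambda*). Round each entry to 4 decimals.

Form the Lagrangian:
  L(x, lambda) = (1/2) x^T Q x + c^T x + lambda^T (A x - b)
Stationarity (grad_x L = 0): Q x + c + A^T lambda = 0.
Primal feasibility: A x = b.

This gives the KKT block system:
  [ Q   A^T ] [ x     ]   [-c ]
  [ A    0  ] [ lambda ] = [ b ]

Solving the linear system:
  x*      = (3, -3, -0.4167)
  lambda* = (71.1667, -51.75)
  f(x*)   = 102.4583

x* = (3, -3, -0.4167), lambda* = (71.1667, -51.75)


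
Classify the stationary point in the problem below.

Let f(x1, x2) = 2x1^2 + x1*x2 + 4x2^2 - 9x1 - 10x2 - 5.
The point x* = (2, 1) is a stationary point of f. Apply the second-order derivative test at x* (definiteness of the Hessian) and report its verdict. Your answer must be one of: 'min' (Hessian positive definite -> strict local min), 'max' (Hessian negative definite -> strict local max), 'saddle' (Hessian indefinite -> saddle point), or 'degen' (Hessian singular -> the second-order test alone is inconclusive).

Compute the Hessian H = grad^2 f:
  H = [[4, 1], [1, 8]]
Verify stationarity: grad f(x*) = H x* + g = (0, 0).
Eigenvalues of H: 3.7639, 8.2361.
Both eigenvalues > 0, so H is positive definite -> x* is a strict local min.

min


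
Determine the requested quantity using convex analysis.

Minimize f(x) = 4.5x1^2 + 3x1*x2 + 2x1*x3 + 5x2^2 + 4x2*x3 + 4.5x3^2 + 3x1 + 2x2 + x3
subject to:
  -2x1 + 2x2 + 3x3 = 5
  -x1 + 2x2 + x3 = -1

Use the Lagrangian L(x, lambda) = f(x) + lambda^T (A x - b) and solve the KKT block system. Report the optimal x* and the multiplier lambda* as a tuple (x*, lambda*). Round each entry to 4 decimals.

Form the Lagrangian:
  L(x, lambda) = (1/2) x^T Q x + c^T x + lambda^T (A x - b)
Stationarity (grad_x L = 0): Q x + c + A^T lambda = 0.
Primal feasibility: A x = b.

This gives the KKT block system:
  [ Q   A^T ] [ x     ]   [-c ]
  [ A    0  ] [ lambda ] = [ b ]

Solving the linear system:
  x*      = (-0.7023, -2.1756, 2.6489)
  lambda* = (-10.1832, 15.8168)
  f(x*)   = 31.4618

x* = (-0.7023, -2.1756, 2.6489), lambda* = (-10.1832, 15.8168)


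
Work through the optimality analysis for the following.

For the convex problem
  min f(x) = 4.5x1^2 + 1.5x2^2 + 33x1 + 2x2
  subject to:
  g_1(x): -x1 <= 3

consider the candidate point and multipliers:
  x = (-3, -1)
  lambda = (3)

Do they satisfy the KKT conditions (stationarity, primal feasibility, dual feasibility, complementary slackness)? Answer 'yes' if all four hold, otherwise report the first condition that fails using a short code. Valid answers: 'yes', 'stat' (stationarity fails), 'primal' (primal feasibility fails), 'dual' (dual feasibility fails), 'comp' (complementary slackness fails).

Gradient of f: grad f(x) = Q x + c = (6, -1)
Constraint values g_i(x) = a_i^T x - b_i:
  g_1((-3, -1)) = 0
Stationarity residual: grad f(x) + sum_i lambda_i a_i = (3, -1)
  -> stationarity FAILS
Primal feasibility (all g_i <= 0): OK
Dual feasibility (all lambda_i >= 0): OK
Complementary slackness (lambda_i * g_i(x) = 0 for all i): OK

Verdict: the first failing condition is stationarity -> stat.

stat


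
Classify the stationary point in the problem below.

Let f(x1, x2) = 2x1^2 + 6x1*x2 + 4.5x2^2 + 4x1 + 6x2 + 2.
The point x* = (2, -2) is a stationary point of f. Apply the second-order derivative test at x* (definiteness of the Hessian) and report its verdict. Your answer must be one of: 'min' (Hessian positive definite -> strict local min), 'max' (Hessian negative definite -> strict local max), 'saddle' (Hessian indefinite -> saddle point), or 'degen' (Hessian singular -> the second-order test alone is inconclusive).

Compute the Hessian H = grad^2 f:
  H = [[4, 6], [6, 9]]
Verify stationarity: grad f(x*) = H x* + g = (0, 0).
Eigenvalues of H: 0, 13.
H has a zero eigenvalue (singular; positive semidefinite but not definite), so H is neither positive definite, negative definite, nor indefinite. The second-order test alone is inconclusive -> degen.
(Indeed, f is constant along the null direction of H through x*, so x* is not a strict local extremum.)

degen


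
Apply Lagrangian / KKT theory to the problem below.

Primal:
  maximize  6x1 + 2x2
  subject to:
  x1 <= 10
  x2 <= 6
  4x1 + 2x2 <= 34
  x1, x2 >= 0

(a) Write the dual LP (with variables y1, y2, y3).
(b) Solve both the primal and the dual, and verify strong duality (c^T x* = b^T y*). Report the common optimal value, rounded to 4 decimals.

The standard primal-dual pair for 'max c^T x s.t. A x <= b, x >= 0' is:
  Dual:  min b^T y  s.t.  A^T y >= c,  y >= 0.

So the dual LP is:
  minimize  10y1 + 6y2 + 34y3
  subject to:
    y1 + 4y3 >= 6
    y2 + 2y3 >= 2
    y1, y2, y3 >= 0

Solving the primal: x* = (8.5, 0).
  primal value c^T x* = 51.
Solving the dual: y* = (0, 0, 1.5).
  dual value b^T y* = 51.
Strong duality: c^T x* = b^T y*. Confirmed.

51


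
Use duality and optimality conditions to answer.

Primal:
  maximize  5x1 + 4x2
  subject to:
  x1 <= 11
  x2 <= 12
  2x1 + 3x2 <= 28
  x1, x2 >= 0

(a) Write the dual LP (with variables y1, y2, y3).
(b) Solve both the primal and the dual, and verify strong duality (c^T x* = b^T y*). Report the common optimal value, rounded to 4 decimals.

The standard primal-dual pair for 'max c^T x s.t. A x <= b, x >= 0' is:
  Dual:  min b^T y  s.t.  A^T y >= c,  y >= 0.

So the dual LP is:
  minimize  11y1 + 12y2 + 28y3
  subject to:
    y1 + 2y3 >= 5
    y2 + 3y3 >= 4
    y1, y2, y3 >= 0

Solving the primal: x* = (11, 2).
  primal value c^T x* = 63.
Solving the dual: y* = (2.3333, 0, 1.3333).
  dual value b^T y* = 63.
Strong duality: c^T x* = b^T y*. Confirmed.

63


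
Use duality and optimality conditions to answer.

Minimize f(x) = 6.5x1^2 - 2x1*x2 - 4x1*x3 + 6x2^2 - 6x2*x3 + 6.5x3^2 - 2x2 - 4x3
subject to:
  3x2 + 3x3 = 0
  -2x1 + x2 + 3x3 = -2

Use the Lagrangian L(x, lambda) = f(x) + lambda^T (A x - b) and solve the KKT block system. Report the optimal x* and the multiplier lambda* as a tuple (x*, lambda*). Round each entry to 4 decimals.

Form the Lagrangian:
  L(x, lambda) = (1/2) x^T Q x + c^T x + lambda^T (A x - b)
Stationarity (grad_x L = 0): Q x + c + A^T lambda = 0.
Primal feasibility: A x = b.

This gives the KKT block system:
  [ Q   A^T ] [ x     ]   [-c ]
  [ A    0  ] [ lambda ] = [ b ]

Solving the linear system:
  x*      = (0.8043, 0.1957, -0.1957)
  lambda* = (-1.779, 5.4239)
  f(x*)   = 5.6196

x* = (0.8043, 0.1957, -0.1957), lambda* = (-1.779, 5.4239)


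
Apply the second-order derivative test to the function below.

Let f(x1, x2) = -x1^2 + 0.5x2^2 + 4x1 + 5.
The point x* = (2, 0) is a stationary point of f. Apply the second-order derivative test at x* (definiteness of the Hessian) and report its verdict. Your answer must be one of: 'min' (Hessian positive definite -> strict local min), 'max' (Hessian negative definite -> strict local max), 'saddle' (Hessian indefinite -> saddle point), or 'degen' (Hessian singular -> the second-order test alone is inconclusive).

Compute the Hessian H = grad^2 f:
  H = [[-2, 0], [0, 1]]
Verify stationarity: grad f(x*) = H x* + g = (0, 0).
Eigenvalues of H: -2, 1.
Eigenvalues have mixed signs, so H is indefinite -> x* is a saddle point.

saddle


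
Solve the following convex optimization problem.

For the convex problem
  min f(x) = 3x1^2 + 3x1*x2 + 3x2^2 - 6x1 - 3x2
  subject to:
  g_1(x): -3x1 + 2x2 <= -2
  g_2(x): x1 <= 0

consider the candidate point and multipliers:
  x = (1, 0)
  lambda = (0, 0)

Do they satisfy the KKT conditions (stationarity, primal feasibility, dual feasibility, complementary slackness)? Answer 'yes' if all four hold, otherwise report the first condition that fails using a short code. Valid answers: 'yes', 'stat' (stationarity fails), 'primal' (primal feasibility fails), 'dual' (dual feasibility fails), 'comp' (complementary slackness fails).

Gradient of f: grad f(x) = Q x + c = (0, 0)
Constraint values g_i(x) = a_i^T x - b_i:
  g_1((1, 0)) = -1
  g_2((1, 0)) = 1
Stationarity residual: grad f(x) + sum_i lambda_i a_i = (0, 0)
  -> stationarity OK
Primal feasibility (all g_i <= 0): FAILS
Dual feasibility (all lambda_i >= 0): OK
Complementary slackness (lambda_i * g_i(x) = 0 for all i): OK

Verdict: the first failing condition is primal_feasibility -> primal.

primal


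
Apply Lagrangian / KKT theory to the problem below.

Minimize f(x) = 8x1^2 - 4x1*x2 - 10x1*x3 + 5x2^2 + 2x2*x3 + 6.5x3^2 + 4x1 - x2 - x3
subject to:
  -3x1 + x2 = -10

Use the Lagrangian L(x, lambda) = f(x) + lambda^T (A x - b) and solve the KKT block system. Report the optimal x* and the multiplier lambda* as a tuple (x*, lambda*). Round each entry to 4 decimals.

Form the Lagrangian:
  L(x, lambda) = (1/2) x^T Q x + c^T x + lambda^T (A x - b)
Stationarity (grad_x L = 0): Q x + c + A^T lambda = 0.
Primal feasibility: A x = b.

This gives the KKT block system:
  [ Q   A^T ] [ x     ]   [-c ]
  [ A    0  ] [ lambda ] = [ b ]

Solving the linear system:
  x*      = (3.2867, -0.14, 2.6267)
  lambda* = (10.2933)
  f(x*)   = 56.7967

x* = (3.2867, -0.14, 2.6267), lambda* = (10.2933)


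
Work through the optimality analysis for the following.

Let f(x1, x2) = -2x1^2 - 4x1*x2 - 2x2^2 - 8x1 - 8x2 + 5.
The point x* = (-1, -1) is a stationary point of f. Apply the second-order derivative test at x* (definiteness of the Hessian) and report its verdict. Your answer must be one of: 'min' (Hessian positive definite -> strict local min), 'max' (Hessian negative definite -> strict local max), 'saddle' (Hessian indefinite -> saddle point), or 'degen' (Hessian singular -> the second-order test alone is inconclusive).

Compute the Hessian H = grad^2 f:
  H = [[-4, -4], [-4, -4]]
Verify stationarity: grad f(x*) = H x* + g = (0, 0).
Eigenvalues of H: -8, 0.
H has a zero eigenvalue (singular; negative semidefinite but not definite), so H is neither positive definite, negative definite, nor indefinite. The second-order test alone is inconclusive -> degen.
(Indeed, f is constant along the null direction of H through x*, so x* is not a strict local extremum.)

degen


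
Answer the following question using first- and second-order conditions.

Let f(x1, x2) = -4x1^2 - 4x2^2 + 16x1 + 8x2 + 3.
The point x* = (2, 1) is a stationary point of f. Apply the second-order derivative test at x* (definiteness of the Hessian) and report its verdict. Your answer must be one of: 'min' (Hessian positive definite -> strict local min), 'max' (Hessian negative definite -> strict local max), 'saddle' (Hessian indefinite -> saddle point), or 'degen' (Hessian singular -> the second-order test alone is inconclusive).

Compute the Hessian H = grad^2 f:
  H = [[-8, 0], [0, -8]]
Verify stationarity: grad f(x*) = H x* + g = (0, 0).
Eigenvalues of H: -8, -8.
Both eigenvalues < 0, so H is negative definite -> x* is a strict local max.

max


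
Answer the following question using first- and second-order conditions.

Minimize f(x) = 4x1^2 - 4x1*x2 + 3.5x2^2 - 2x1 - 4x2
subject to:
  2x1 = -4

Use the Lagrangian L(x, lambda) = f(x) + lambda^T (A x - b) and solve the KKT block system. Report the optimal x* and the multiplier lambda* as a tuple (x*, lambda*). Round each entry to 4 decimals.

Form the Lagrangian:
  L(x, lambda) = (1/2) x^T Q x + c^T x + lambda^T (A x - b)
Stationarity (grad_x L = 0): Q x + c + A^T lambda = 0.
Primal feasibility: A x = b.

This gives the KKT block system:
  [ Q   A^T ] [ x     ]   [-c ]
  [ A    0  ] [ lambda ] = [ b ]

Solving the linear system:
  x*      = (-2, -0.5714)
  lambda* = (7.8571)
  f(x*)   = 18.8571

x* = (-2, -0.5714), lambda* = (7.8571)


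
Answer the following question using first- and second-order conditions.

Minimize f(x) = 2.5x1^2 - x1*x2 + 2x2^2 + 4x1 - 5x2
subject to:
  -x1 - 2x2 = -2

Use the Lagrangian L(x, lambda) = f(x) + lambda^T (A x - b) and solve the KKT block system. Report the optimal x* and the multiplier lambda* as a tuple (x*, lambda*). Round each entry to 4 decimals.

Form the Lagrangian:
  L(x, lambda) = (1/2) x^T Q x + c^T x + lambda^T (A x - b)
Stationarity (grad_x L = 0): Q x + c + A^T lambda = 0.
Primal feasibility: A x = b.

This gives the KKT block system:
  [ Q   A^T ] [ x     ]   [-c ]
  [ A    0  ] [ lambda ] = [ b ]

Solving the linear system:
  x*      = (-0.5, 1.25)
  lambda* = (0.25)
  f(x*)   = -3.875

x* = (-0.5, 1.25), lambda* = (0.25)


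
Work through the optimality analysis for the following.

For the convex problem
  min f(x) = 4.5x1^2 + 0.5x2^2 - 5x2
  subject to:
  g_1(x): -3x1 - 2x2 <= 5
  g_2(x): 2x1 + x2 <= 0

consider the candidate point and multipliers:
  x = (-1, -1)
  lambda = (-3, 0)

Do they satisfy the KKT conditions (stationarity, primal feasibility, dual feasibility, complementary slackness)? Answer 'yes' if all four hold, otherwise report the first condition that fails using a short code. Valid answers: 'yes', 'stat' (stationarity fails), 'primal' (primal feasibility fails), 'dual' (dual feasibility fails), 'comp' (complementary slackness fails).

Gradient of f: grad f(x) = Q x + c = (-9, -6)
Constraint values g_i(x) = a_i^T x - b_i:
  g_1((-1, -1)) = 0
  g_2((-1, -1)) = -3
Stationarity residual: grad f(x) + sum_i lambda_i a_i = (0, 0)
  -> stationarity OK
Primal feasibility (all g_i <= 0): OK
Dual feasibility (all lambda_i >= 0): FAILS
Complementary slackness (lambda_i * g_i(x) = 0 for all i): OK

Verdict: the first failing condition is dual_feasibility -> dual.

dual


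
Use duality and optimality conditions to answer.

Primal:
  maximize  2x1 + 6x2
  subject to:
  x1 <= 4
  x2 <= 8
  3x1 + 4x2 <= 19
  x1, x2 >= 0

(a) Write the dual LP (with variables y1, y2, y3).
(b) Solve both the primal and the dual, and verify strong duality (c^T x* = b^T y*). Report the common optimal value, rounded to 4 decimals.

The standard primal-dual pair for 'max c^T x s.t. A x <= b, x >= 0' is:
  Dual:  min b^T y  s.t.  A^T y >= c,  y >= 0.

So the dual LP is:
  minimize  4y1 + 8y2 + 19y3
  subject to:
    y1 + 3y3 >= 2
    y2 + 4y3 >= 6
    y1, y2, y3 >= 0

Solving the primal: x* = (0, 4.75).
  primal value c^T x* = 28.5.
Solving the dual: y* = (0, 0, 1.5).
  dual value b^T y* = 28.5.
Strong duality: c^T x* = b^T y*. Confirmed.

28.5


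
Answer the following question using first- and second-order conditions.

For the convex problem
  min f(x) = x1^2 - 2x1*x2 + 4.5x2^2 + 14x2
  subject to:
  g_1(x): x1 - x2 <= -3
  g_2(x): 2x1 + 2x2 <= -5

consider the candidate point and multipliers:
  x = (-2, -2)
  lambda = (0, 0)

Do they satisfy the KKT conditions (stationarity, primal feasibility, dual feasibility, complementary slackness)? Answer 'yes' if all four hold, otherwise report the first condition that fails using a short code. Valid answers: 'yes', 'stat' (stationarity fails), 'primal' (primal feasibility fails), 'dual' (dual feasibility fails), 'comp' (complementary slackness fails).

Gradient of f: grad f(x) = Q x + c = (0, 0)
Constraint values g_i(x) = a_i^T x - b_i:
  g_1((-2, -2)) = 3
  g_2((-2, -2)) = -3
Stationarity residual: grad f(x) + sum_i lambda_i a_i = (0, 0)
  -> stationarity OK
Primal feasibility (all g_i <= 0): FAILS
Dual feasibility (all lambda_i >= 0): OK
Complementary slackness (lambda_i * g_i(x) = 0 for all i): OK

Verdict: the first failing condition is primal_feasibility -> primal.

primal


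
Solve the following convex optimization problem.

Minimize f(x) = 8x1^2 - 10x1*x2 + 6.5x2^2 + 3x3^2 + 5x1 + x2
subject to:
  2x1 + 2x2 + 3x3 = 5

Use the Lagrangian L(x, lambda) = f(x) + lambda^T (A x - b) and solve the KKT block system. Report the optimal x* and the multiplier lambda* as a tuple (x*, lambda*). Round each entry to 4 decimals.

Form the Lagrangian:
  L(x, lambda) = (1/2) x^T Q x + c^T x + lambda^T (A x - b)
Stationarity (grad_x L = 0): Q x + c + A^T lambda = 0.
Primal feasibility: A x = b.

This gives the KKT block system:
  [ Q   A^T ] [ x     ]   [-c ]
  [ A    0  ] [ lambda ] = [ b ]

Solving the linear system:
  x*      = (0.2835, 0.4944, 1.148)
  lambda* = (-2.2961)
  f(x*)   = 6.6962

x* = (0.2835, 0.4944, 1.148), lambda* = (-2.2961)


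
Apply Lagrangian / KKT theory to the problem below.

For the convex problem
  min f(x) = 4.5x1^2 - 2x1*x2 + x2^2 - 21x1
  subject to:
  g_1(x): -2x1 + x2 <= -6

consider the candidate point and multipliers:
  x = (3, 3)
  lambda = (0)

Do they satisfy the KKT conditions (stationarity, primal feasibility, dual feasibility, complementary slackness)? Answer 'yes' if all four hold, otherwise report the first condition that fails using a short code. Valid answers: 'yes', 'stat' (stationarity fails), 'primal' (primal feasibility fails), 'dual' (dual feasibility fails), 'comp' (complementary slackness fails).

Gradient of f: grad f(x) = Q x + c = (0, 0)
Constraint values g_i(x) = a_i^T x - b_i:
  g_1((3, 3)) = 3
Stationarity residual: grad f(x) + sum_i lambda_i a_i = (0, 0)
  -> stationarity OK
Primal feasibility (all g_i <= 0): FAILS
Dual feasibility (all lambda_i >= 0): OK
Complementary slackness (lambda_i * g_i(x) = 0 for all i): OK

Verdict: the first failing condition is primal_feasibility -> primal.

primal


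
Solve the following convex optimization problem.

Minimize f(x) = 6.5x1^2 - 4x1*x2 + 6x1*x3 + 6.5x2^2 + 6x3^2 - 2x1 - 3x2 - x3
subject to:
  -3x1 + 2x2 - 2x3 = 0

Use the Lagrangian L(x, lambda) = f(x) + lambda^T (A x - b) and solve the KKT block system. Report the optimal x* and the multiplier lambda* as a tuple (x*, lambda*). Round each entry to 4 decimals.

Form the Lagrangian:
  L(x, lambda) = (1/2) x^T Q x + c^T x + lambda^T (A x - b)
Stationarity (grad_x L = 0): Q x + c + A^T lambda = 0.
Primal feasibility: A x = b.

This gives the KKT block system:
  [ Q   A^T ] [ x     ]   [-c ]
  [ A    0  ] [ lambda ] = [ b ]

Solving the linear system:
  x*      = (0.2602, 0.3265, -0.0638)
  lambda* = (-0.102)
  f(x*)   = -0.7181

x* = (0.2602, 0.3265, -0.0638), lambda* = (-0.102)


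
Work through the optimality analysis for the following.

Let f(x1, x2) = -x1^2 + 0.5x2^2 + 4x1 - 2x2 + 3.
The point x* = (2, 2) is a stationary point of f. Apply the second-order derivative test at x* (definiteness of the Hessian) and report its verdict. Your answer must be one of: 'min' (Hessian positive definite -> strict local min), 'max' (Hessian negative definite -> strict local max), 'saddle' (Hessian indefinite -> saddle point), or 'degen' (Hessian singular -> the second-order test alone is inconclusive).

Compute the Hessian H = grad^2 f:
  H = [[-2, 0], [0, 1]]
Verify stationarity: grad f(x*) = H x* + g = (0, 0).
Eigenvalues of H: -2, 1.
Eigenvalues have mixed signs, so H is indefinite -> x* is a saddle point.

saddle


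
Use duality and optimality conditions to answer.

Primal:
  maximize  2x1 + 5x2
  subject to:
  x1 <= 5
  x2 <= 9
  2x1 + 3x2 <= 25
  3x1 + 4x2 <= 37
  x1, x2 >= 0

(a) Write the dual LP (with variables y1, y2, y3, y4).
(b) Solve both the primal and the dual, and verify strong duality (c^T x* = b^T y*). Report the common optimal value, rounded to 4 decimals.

The standard primal-dual pair for 'max c^T x s.t. A x <= b, x >= 0' is:
  Dual:  min b^T y  s.t.  A^T y >= c,  y >= 0.

So the dual LP is:
  minimize  5y1 + 9y2 + 25y3 + 37y4
  subject to:
    y1 + 2y3 + 3y4 >= 2
    y2 + 3y3 + 4y4 >= 5
    y1, y2, y3, y4 >= 0

Solving the primal: x* = (0, 8.3333).
  primal value c^T x* = 41.6667.
Solving the dual: y* = (0, 0, 1.6667, 0).
  dual value b^T y* = 41.6667.
Strong duality: c^T x* = b^T y*. Confirmed.

41.6667


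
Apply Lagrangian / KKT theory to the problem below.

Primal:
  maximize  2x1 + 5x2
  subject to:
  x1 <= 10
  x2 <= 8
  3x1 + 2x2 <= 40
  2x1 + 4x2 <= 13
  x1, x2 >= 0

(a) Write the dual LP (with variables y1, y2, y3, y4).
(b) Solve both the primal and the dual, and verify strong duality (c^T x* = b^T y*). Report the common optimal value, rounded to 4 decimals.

The standard primal-dual pair for 'max c^T x s.t. A x <= b, x >= 0' is:
  Dual:  min b^T y  s.t.  A^T y >= c,  y >= 0.

So the dual LP is:
  minimize  10y1 + 8y2 + 40y3 + 13y4
  subject to:
    y1 + 3y3 + 2y4 >= 2
    y2 + 2y3 + 4y4 >= 5
    y1, y2, y3, y4 >= 0

Solving the primal: x* = (0, 3.25).
  primal value c^T x* = 16.25.
Solving the dual: y* = (0, 0, 0, 1.25).
  dual value b^T y* = 16.25.
Strong duality: c^T x* = b^T y*. Confirmed.

16.25


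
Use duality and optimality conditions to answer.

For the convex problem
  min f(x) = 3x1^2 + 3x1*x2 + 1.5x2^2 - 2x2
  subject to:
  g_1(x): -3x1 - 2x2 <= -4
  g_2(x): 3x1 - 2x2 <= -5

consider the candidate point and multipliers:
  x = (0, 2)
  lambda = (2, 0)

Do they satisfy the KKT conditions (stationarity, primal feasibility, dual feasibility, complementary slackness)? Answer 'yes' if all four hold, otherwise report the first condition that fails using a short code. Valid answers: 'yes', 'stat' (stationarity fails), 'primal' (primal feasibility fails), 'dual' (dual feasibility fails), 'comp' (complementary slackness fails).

Gradient of f: grad f(x) = Q x + c = (6, 4)
Constraint values g_i(x) = a_i^T x - b_i:
  g_1((0, 2)) = 0
  g_2((0, 2)) = 1
Stationarity residual: grad f(x) + sum_i lambda_i a_i = (0, 0)
  -> stationarity OK
Primal feasibility (all g_i <= 0): FAILS
Dual feasibility (all lambda_i >= 0): OK
Complementary slackness (lambda_i * g_i(x) = 0 for all i): OK

Verdict: the first failing condition is primal_feasibility -> primal.

primal


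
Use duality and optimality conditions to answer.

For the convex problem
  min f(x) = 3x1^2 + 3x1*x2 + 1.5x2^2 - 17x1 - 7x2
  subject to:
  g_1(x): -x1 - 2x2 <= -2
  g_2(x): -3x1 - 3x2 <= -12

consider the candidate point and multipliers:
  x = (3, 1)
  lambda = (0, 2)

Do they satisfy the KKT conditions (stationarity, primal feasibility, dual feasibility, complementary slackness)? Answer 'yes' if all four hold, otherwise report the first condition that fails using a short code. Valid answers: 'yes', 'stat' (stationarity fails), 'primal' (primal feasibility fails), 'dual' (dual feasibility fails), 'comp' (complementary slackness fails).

Gradient of f: grad f(x) = Q x + c = (4, 5)
Constraint values g_i(x) = a_i^T x - b_i:
  g_1((3, 1)) = -3
  g_2((3, 1)) = 0
Stationarity residual: grad f(x) + sum_i lambda_i a_i = (-2, -1)
  -> stationarity FAILS
Primal feasibility (all g_i <= 0): OK
Dual feasibility (all lambda_i >= 0): OK
Complementary slackness (lambda_i * g_i(x) = 0 for all i): OK

Verdict: the first failing condition is stationarity -> stat.

stat
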